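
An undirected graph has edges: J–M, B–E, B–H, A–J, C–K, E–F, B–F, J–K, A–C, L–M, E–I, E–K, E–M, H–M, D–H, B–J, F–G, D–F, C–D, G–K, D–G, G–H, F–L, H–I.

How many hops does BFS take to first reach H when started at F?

Level 0: F
Level 1: B, D, E, G, L
Level 2: C, H, I, J, K, M
Level 3: A
H first appears at level 2.

2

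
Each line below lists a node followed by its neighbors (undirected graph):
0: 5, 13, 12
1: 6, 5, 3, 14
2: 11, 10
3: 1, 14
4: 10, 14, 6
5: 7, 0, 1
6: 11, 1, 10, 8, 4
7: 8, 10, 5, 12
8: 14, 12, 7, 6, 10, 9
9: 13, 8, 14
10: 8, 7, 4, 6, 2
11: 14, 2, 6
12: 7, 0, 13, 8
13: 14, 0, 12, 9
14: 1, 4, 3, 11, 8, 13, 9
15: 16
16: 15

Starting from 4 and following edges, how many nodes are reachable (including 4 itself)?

BFS from 4 visits: 4, 14, 10, 6, 13, 11, 9, 8, 3, 1, 7, 2, 12, 0, 5
Reachable nodes: 15 of 17 total.

15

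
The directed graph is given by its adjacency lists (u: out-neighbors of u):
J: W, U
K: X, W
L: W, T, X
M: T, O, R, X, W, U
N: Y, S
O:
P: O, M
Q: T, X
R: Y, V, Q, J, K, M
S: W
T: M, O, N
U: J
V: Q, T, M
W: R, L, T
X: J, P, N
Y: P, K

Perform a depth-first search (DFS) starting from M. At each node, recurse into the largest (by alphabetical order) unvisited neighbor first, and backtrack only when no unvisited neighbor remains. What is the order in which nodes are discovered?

M → X → P → O → N → Y → K → W → T → R → V → Q → J → U → L → S

Visit M
M → X
X → P
P → O
X → N
N → Y
Y → K
K → W
W → T
W → R
R → V
V → Q
R → J
J → U
W → L
N → S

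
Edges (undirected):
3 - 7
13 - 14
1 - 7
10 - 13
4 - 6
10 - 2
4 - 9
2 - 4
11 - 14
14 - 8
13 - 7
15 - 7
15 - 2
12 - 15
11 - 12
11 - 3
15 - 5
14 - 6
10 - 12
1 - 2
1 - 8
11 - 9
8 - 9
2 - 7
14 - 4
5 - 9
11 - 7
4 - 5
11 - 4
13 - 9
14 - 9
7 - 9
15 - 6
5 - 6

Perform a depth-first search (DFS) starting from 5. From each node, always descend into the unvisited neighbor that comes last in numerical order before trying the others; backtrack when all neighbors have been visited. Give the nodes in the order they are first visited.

Visit 5
5 → 15
15 → 12
12 → 11
11 → 14
14 → 13
13 → 10
10 → 2
2 → 7
7 → 9
9 → 8
8 → 1
9 → 4
4 → 6
7 → 3

5 → 15 → 12 → 11 → 14 → 13 → 10 → 2 → 7 → 9 → 8 → 1 → 4 → 6 → 3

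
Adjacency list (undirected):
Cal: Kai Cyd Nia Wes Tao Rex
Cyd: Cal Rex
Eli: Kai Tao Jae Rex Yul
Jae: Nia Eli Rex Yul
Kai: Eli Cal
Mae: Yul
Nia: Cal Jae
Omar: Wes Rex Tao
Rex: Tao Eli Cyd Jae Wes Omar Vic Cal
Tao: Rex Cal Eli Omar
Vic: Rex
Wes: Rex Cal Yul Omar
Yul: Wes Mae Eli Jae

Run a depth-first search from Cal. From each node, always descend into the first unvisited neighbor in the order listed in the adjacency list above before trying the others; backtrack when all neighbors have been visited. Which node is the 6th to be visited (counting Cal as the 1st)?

Cyd

Visit Cal
Cal → Kai
Kai → Eli
Eli → Tao
Tao → Rex
Rex → Cyd
Rex → Jae
Jae → Nia
Jae → Yul
Yul → Wes
Wes → Omar
Yul → Mae
Rex → Vic

Visit order: Cal, Kai, Eli, Tao, Rex, Cyd, Jae, Nia, Yul, Wes, Omar, Mae, Vic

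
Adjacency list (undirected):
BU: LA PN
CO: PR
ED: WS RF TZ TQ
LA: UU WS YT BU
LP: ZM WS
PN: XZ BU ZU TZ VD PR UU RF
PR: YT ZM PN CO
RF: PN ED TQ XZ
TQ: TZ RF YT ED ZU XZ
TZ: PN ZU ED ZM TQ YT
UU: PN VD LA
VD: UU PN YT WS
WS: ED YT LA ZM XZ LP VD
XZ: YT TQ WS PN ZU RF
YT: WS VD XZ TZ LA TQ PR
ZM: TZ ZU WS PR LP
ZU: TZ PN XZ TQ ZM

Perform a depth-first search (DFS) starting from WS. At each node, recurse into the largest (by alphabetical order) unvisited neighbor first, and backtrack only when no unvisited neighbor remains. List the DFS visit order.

WS → ZM → ZU → XZ → YT → VD → UU → PN → TZ → TQ → RF → ED → PR → CO → BU → LA → LP

Visit WS
WS → ZM
ZM → ZU
ZU → XZ
XZ → YT
YT → VD
VD → UU
UU → PN
PN → TZ
TZ → TQ
TQ → RF
RF → ED
PN → PR
PR → CO
PN → BU
BU → LA
ZM → LP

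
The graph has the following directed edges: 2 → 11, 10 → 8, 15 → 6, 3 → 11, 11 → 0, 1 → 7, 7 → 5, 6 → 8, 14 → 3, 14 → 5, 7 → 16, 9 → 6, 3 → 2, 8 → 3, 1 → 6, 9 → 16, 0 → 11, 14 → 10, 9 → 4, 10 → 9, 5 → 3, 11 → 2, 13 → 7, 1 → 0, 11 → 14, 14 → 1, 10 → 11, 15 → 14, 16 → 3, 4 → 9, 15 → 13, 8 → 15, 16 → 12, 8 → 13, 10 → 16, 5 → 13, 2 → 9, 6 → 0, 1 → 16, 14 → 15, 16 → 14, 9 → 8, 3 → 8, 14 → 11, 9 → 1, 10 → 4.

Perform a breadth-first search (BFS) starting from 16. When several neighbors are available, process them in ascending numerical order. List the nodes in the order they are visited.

Visit 16; enqueue 3, 12, 14 → queue [3, 12, 14]
Visit 3; enqueue 2, 8, 11 → queue [12, 14, 2, 8, 11]
Visit 12 → queue [14, 2, 8, 11]
Visit 14; enqueue 1, 5, 10, 15 → queue [2, 8, 11, 1, 5, 10, 15]
Visit 2; enqueue 9 → queue [8, 11, 1, 5, 10, 15, 9]
Visit 8; enqueue 13 → queue [11, 1, 5, 10, 15, 9, 13]
Visit 11; enqueue 0 → queue [1, 5, 10, 15, 9, 13, 0]
Visit 1; enqueue 6, 7 → queue [5, 10, 15, 9, 13, 0, 6, 7]
Visit 5 → queue [10, 15, 9, 13, 0, 6, 7]
Visit 10; enqueue 4 → queue [15, 9, 13, 0, 6, 7, 4]
Visit 15 → queue [9, 13, 0, 6, 7, 4]
Visit 9 → queue [13, 0, 6, 7, 4]
Visit 13 → queue [0, 6, 7, 4]
Visit 0 → queue [6, 7, 4]
Visit 6 → queue [7, 4]
Visit 7 → queue [4]
Visit 4 → queue []

16 3 12 14 2 8 11 1 5 10 15 9 13 0 6 7 4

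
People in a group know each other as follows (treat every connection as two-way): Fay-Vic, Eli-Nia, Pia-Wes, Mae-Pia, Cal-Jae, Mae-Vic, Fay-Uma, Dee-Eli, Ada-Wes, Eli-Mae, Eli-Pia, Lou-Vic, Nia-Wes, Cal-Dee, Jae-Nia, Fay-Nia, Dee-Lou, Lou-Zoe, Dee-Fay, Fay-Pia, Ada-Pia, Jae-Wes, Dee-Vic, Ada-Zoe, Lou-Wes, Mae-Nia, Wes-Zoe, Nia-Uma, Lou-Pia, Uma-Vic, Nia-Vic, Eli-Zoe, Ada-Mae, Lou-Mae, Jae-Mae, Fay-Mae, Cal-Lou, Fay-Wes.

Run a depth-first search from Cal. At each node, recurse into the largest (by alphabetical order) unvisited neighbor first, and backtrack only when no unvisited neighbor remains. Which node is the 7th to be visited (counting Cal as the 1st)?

Vic

Visit Cal
Cal → Lou
Lou → Zoe
Zoe → Wes
Wes → Pia
Pia → Mae
Mae → Vic
Vic → Uma
Uma → Nia
Nia → Jae
Nia → Fay
Fay → Dee
Dee → Eli
Mae → Ada

Visit order: Cal, Lou, Zoe, Wes, Pia, Mae, Vic, Uma, Nia, Jae, Fay, Dee, Eli, Ada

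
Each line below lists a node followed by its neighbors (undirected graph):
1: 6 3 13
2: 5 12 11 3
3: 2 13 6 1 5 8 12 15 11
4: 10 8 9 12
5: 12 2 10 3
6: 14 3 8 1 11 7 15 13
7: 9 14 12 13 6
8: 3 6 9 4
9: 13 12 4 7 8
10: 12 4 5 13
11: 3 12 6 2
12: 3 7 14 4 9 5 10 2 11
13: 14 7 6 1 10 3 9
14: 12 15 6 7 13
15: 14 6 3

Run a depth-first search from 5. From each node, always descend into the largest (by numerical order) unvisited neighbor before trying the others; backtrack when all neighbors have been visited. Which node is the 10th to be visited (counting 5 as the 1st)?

8

Visit 5
5 → 12
12 → 14
14 → 15
15 → 6
6 → 13
13 → 10
10 → 4
4 → 9
9 → 8
8 → 3
3 → 11
11 → 2
3 → 1
9 → 7

Visit order: 5, 12, 14, 15, 6, 13, 10, 4, 9, 8, 3, 11, 2, 1, 7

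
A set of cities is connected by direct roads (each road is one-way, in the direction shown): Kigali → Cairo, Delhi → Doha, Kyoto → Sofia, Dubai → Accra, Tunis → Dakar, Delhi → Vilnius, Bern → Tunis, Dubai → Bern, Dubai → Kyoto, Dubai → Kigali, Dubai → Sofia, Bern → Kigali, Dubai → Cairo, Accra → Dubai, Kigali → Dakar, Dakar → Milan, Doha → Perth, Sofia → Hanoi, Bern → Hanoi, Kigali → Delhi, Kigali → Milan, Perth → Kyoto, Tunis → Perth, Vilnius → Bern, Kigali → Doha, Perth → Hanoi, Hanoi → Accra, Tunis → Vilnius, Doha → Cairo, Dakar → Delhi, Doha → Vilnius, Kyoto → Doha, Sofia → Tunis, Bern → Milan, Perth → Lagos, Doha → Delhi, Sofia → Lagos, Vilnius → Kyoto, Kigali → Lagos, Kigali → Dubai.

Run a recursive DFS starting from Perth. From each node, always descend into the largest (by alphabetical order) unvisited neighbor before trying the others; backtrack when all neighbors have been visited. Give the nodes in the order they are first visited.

Perth, Lagos, Kyoto, Sofia, Tunis, Vilnius, Bern, Milan, Kigali, Dubai, Cairo, Accra, Doha, Delhi, Dakar, Hanoi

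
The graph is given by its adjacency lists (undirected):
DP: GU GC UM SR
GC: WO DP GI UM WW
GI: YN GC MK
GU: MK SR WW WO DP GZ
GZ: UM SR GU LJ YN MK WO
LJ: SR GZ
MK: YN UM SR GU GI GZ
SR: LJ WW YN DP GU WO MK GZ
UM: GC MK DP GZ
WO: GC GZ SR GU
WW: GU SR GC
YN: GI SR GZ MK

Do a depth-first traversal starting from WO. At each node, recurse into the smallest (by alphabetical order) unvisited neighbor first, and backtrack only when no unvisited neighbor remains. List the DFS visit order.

WO → GC → DP → GU → GZ → LJ → SR → MK → GI → YN → UM → WW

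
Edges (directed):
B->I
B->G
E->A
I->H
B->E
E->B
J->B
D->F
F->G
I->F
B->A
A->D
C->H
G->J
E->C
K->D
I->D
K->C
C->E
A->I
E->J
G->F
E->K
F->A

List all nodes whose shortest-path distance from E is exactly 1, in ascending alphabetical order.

A, B, C, J, K

Level 0: E
Level 1: A, B, C, J, K
Level 2: D, G, H, I
Level 3: F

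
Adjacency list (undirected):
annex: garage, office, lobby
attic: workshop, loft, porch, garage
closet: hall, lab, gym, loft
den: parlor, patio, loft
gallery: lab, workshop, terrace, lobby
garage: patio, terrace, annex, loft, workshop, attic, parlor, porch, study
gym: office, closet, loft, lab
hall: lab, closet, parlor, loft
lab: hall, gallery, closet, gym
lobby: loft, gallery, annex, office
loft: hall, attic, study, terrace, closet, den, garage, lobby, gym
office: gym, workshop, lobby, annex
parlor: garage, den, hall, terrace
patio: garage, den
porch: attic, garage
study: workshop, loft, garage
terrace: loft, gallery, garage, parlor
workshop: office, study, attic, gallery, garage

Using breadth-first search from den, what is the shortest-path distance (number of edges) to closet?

Level 0: den
Level 1: loft, parlor, patio
Level 2: attic, closet, garage, gym, hall, lobby, study, terrace
Level 3: annex, gallery, lab, office, porch, workshop
closet first appears at level 2.

2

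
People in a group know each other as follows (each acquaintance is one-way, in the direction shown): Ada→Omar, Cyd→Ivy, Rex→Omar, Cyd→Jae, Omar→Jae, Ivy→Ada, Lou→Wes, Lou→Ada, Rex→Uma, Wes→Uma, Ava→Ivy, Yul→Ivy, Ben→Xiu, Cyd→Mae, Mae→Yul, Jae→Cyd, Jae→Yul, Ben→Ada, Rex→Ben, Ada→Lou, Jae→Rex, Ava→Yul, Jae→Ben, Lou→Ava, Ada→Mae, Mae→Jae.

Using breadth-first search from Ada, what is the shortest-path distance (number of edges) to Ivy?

Level 0: Ada
Level 1: Lou, Mae, Omar
Level 2: Ava, Jae, Wes, Yul
Level 3: Ben, Cyd, Ivy, Rex, Uma
Level 4: Xiu
Ivy first appears at level 3.

3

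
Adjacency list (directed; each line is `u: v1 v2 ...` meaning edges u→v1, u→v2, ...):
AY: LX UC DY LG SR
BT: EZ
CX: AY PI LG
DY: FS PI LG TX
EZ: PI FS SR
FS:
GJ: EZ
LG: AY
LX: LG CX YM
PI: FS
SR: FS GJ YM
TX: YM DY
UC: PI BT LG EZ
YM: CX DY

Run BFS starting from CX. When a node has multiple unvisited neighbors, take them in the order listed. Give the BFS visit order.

CX -> AY -> PI -> LG -> LX -> UC -> DY -> SR -> FS -> YM -> BT -> EZ -> TX -> GJ

Visit CX; enqueue AY, PI, LG → queue [AY, PI, LG]
Visit AY; enqueue LX, UC, DY, SR → queue [PI, LG, LX, UC, DY, SR]
Visit PI; enqueue FS → queue [LG, LX, UC, DY, SR, FS]
Visit LG → queue [LX, UC, DY, SR, FS]
Visit LX; enqueue YM → queue [UC, DY, SR, FS, YM]
Visit UC; enqueue BT, EZ → queue [DY, SR, FS, YM, BT, EZ]
Visit DY; enqueue TX → queue [SR, FS, YM, BT, EZ, TX]
Visit SR; enqueue GJ → queue [FS, YM, BT, EZ, TX, GJ]
Visit FS → queue [YM, BT, EZ, TX, GJ]
Visit YM → queue [BT, EZ, TX, GJ]
Visit BT → queue [EZ, TX, GJ]
Visit EZ → queue [TX, GJ]
Visit TX → queue [GJ]
Visit GJ → queue []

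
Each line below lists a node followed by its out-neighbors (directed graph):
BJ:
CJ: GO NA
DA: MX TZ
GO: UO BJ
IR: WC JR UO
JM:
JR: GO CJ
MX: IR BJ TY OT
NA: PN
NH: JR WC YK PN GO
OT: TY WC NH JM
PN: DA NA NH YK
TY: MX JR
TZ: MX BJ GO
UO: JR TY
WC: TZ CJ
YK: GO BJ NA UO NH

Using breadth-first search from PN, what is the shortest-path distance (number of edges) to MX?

2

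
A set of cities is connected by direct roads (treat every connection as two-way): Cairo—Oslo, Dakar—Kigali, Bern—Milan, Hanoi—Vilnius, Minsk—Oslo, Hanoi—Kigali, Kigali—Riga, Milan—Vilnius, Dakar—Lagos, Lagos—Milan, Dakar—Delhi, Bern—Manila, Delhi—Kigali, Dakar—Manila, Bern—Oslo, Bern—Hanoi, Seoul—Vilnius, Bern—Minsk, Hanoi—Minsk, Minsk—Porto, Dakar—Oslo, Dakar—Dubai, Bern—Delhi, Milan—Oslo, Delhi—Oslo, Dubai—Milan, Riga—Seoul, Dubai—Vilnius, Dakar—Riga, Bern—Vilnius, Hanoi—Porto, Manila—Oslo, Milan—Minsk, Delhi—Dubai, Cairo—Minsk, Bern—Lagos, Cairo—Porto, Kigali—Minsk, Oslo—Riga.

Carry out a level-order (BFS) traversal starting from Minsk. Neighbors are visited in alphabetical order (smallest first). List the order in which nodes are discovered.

Minsk → Bern → Cairo → Hanoi → Kigali → Milan → Oslo → Porto → Delhi → Lagos → Manila → Vilnius → Dakar → Riga → Dubai → Seoul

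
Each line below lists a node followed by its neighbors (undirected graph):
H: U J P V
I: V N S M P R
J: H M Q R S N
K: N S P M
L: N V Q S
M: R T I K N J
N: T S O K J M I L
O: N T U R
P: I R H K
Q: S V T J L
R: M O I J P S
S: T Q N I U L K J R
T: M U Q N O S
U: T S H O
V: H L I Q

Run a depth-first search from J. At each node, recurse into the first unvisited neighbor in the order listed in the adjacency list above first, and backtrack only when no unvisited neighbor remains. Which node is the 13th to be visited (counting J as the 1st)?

Visit J
J → H
H → U
U → T
T → M
M → R
R → O
O → N
N → S
S → Q
Q → V
V → L
V → I
I → P
P → K

Visit order: J, H, U, T, M, R, O, N, S, Q, V, L, I, P, K

I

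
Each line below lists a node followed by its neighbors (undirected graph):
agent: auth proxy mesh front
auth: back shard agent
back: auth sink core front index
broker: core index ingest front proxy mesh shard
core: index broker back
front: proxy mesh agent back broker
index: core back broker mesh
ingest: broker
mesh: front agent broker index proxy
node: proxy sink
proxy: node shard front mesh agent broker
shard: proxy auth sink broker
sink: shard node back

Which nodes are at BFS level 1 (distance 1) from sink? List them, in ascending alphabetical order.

back, node, shard

Level 0: sink
Level 1: back, node, shard
Level 2: auth, broker, core, front, index, proxy
Level 3: agent, ingest, mesh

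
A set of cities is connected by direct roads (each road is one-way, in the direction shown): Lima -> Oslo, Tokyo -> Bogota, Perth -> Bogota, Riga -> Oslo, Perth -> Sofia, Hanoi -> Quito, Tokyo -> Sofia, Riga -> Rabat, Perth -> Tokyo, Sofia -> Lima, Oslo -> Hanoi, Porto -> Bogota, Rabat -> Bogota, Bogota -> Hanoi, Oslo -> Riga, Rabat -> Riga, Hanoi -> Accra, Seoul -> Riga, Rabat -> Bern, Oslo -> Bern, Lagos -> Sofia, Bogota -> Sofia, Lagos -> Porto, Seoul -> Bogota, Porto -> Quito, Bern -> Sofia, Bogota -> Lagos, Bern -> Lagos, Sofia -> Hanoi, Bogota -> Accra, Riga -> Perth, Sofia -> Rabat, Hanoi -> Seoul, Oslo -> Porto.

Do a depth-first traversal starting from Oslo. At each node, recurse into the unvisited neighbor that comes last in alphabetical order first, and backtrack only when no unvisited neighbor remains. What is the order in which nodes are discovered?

Visit Oslo
Oslo → Riga
Riga → Rabat
Rabat → Bogota
Bogota → Sofia
Sofia → Lima
Sofia → Hanoi
Hanoi → Seoul
Hanoi → Quito
Hanoi → Accra
Bogota → Lagos
Lagos → Porto
Rabat → Bern
Riga → Perth
Perth → Tokyo

Oslo, Riga, Rabat, Bogota, Sofia, Lima, Hanoi, Seoul, Quito, Accra, Lagos, Porto, Bern, Perth, Tokyo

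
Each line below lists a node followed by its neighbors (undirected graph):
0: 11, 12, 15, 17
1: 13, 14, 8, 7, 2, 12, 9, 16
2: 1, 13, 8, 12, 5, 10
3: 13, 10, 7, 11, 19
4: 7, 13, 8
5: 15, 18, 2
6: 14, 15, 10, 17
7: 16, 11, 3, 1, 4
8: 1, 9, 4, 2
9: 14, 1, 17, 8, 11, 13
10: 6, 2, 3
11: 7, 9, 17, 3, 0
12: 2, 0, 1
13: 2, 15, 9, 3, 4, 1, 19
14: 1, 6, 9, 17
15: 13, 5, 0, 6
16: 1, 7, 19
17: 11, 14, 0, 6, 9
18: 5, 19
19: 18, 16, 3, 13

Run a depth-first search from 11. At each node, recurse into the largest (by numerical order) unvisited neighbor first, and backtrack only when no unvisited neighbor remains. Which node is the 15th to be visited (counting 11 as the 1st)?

Visit 11
11 → 17
17 → 14
14 → 9
9 → 13
13 → 19
19 → 18
18 → 5
5 → 15
15 → 6
6 → 10
10 → 3
3 → 7
7 → 16
16 → 1
1 → 12
12 → 2
2 → 8
8 → 4
12 → 0

Visit order: 11, 17, 14, 9, 13, 19, 18, 5, 15, 6, 10, 3, 7, 16, 1, 12, 2, 8, 4, 0

1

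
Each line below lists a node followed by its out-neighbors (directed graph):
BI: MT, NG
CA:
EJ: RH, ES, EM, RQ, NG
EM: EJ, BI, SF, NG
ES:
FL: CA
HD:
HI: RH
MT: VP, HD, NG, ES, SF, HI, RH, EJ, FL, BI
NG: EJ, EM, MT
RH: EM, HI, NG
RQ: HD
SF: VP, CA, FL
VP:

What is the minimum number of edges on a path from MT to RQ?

2

Level 0: MT
Level 1: BI, EJ, ES, FL, HD, HI, NG, RH, SF, VP
Level 2: CA, EM, RQ
RQ first appears at level 2.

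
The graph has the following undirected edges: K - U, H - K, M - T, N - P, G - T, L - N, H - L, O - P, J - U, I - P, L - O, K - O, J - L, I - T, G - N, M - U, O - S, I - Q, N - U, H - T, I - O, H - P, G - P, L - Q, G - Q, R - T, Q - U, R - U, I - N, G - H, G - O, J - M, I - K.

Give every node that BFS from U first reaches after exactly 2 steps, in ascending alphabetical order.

G, H, I, L, O, P, T

Level 0: U
Level 1: J, K, M, N, Q, R
Level 2: G, H, I, L, O, P, T
Level 3: S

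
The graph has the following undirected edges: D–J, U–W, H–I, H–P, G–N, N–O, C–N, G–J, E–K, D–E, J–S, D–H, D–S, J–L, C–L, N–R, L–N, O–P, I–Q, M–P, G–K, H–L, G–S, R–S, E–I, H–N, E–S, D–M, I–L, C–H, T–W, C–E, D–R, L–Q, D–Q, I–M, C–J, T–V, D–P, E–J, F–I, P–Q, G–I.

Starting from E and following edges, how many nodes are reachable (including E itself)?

17

BFS from E visits: E, S, K, J, I, D, C, R, G, L, Q, M, H, F, P, N, O
Reachable nodes: 17 of 21 total.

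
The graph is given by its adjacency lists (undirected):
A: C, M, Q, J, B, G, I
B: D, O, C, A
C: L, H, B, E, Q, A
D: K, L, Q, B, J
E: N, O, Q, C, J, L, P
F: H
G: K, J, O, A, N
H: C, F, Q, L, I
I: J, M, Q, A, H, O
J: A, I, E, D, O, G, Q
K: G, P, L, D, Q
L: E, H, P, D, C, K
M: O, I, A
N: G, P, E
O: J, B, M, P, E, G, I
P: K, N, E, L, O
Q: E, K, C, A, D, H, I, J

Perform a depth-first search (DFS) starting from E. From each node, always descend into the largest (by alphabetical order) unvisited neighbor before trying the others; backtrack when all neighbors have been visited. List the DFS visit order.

E, Q, K, P, O, M, I, J, G, N, A, C, L, H, F, D, B

Visit E
E → Q
Q → K
K → P
P → O
O → M
M → I
I → J
J → G
G → N
G → A
A → C
C → L
L → H
H → F
L → D
D → B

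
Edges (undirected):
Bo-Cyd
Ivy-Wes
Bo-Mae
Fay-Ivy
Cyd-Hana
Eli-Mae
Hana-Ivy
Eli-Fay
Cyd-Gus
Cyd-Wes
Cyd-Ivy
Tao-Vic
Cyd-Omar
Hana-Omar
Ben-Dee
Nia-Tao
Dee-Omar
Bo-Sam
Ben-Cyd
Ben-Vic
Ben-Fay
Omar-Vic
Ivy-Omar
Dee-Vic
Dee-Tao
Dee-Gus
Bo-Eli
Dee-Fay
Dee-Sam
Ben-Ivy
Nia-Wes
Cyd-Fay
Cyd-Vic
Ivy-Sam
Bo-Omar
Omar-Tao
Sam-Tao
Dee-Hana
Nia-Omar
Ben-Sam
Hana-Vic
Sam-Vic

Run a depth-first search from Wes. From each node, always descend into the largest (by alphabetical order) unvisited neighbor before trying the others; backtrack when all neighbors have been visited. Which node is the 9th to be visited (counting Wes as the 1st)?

Dee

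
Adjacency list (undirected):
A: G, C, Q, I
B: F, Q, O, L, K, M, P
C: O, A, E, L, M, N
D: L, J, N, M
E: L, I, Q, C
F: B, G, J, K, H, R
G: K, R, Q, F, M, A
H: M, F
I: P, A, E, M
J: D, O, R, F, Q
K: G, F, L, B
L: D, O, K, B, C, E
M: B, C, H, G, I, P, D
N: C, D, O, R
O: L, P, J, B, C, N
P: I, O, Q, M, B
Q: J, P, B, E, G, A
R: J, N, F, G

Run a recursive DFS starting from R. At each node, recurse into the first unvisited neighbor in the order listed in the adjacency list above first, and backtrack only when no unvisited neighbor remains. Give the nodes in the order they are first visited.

R, J, D, L, O, P, I, A, G, K, F, B, Q, E, C, M, H, N

Visit R
R → J
J → D
D → L
L → O
O → P
P → I
I → A
A → G
G → K
K → F
F → B
B → Q
Q → E
E → C
C → M
M → H
C → N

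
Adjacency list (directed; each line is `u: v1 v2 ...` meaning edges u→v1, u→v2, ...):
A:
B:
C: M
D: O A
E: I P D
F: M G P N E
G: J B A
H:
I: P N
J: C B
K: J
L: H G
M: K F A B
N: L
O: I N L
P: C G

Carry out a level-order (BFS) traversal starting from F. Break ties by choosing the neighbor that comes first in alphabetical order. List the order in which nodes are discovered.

F, E, G, M, N, P, D, I, A, B, J, K, L, C, O, H

Visit F; enqueue E, G, M, N, P → queue [E, G, M, N, P]
Visit E; enqueue D, I → queue [G, M, N, P, D, I]
Visit G; enqueue A, B, J → queue [M, N, P, D, I, A, B, J]
Visit M; enqueue K → queue [N, P, D, I, A, B, J, K]
Visit N; enqueue L → queue [P, D, I, A, B, J, K, L]
Visit P; enqueue C → queue [D, I, A, B, J, K, L, C]
Visit D; enqueue O → queue [I, A, B, J, K, L, C, O]
Visit I → queue [A, B, J, K, L, C, O]
Visit A → queue [B, J, K, L, C, O]
Visit B → queue [J, K, L, C, O]
Visit J → queue [K, L, C, O]
Visit K → queue [L, C, O]
Visit L; enqueue H → queue [C, O, H]
Visit C → queue [O, H]
Visit O → queue [H]
Visit H → queue []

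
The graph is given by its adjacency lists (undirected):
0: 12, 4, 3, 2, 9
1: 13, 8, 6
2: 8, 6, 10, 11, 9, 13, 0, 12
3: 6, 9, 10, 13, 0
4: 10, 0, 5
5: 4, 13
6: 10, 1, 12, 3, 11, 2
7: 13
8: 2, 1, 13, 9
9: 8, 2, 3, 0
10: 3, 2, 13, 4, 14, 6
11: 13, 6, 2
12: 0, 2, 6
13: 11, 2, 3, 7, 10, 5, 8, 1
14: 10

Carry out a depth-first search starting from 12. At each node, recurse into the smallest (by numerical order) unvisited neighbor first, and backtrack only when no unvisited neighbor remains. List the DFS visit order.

12 -> 0 -> 2 -> 6 -> 1 -> 8 -> 9 -> 3 -> 10 -> 4 -> 5 -> 13 -> 7 -> 11 -> 14

Visit 12
12 → 0
0 → 2
2 → 6
6 → 1
1 → 8
8 → 9
9 → 3
3 → 10
10 → 4
4 → 5
5 → 13
13 → 7
13 → 11
10 → 14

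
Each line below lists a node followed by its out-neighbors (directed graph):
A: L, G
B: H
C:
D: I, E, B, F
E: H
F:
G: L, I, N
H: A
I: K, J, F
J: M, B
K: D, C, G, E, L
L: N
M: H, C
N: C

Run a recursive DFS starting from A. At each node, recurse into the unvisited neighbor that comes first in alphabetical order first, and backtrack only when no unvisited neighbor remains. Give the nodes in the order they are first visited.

Visit A
A → G
G → I
I → F
I → J
J → B
B → H
J → M
M → C
I → K
K → D
D → E
K → L
L → N

A G I F J B H M C K D E L N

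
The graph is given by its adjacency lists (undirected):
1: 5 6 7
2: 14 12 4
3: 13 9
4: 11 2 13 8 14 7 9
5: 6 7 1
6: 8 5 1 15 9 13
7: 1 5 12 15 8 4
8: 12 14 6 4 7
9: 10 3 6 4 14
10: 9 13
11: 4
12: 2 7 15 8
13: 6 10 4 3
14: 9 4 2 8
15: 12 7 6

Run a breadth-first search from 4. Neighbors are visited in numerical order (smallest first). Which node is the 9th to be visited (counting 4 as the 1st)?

12

Visit 4; enqueue 2, 7, 8, 9, 11, 13, 14 → queue [2, 7, 8, 9, 11, 13, 14]
Visit 2; enqueue 12 → queue [7, 8, 9, 11, 13, 14, 12]
Visit 7; enqueue 1, 5, 15 → queue [8, 9, 11, 13, 14, 12, 1, 5, 15]
Visit 8; enqueue 6 → queue [9, 11, 13, 14, 12, 1, 5, 15, 6]
Visit 9; enqueue 3, 10 → queue [11, 13, 14, 12, 1, 5, 15, 6, 3, 10]
Visit 11 → queue [13, 14, 12, 1, 5, 15, 6, 3, 10]
Visit 13 → queue [14, 12, 1, 5, 15, 6, 3, 10]
Visit 14 → queue [12, 1, 5, 15, 6, 3, 10]
Visit 12 → queue [1, 5, 15, 6, 3, 10]
Visit 1 → queue [5, 15, 6, 3, 10]
Visit 5 → queue [15, 6, 3, 10]
Visit 15 → queue [6, 3, 10]
Visit 6 → queue [3, 10]
Visit 3 → queue [10]
Visit 10 → queue []

Visit order: 4, 2, 7, 8, 9, 11, 13, 14, 12, 1, 5, 15, 6, 3, 10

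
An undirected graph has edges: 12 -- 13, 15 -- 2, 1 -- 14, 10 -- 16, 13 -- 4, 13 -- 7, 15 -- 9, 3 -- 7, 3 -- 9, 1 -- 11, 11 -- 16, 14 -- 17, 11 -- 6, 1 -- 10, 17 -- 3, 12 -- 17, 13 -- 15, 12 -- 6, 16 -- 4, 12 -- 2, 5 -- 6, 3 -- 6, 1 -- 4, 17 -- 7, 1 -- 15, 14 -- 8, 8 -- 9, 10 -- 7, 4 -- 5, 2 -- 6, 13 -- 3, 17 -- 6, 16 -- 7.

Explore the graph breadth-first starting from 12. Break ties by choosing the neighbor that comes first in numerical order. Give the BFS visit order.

12 → 2 → 6 → 13 → 17 → 15 → 3 → 5 → 11 → 4 → 7 → 14 → 1 → 9 → 16 → 10 → 8

Visit 12; enqueue 2, 6, 13, 17 → queue [2, 6, 13, 17]
Visit 2; enqueue 15 → queue [6, 13, 17, 15]
Visit 6; enqueue 3, 5, 11 → queue [13, 17, 15, 3, 5, 11]
Visit 13; enqueue 4, 7 → queue [17, 15, 3, 5, 11, 4, 7]
Visit 17; enqueue 14 → queue [15, 3, 5, 11, 4, 7, 14]
Visit 15; enqueue 1, 9 → queue [3, 5, 11, 4, 7, 14, 1, 9]
Visit 3 → queue [5, 11, 4, 7, 14, 1, 9]
Visit 5 → queue [11, 4, 7, 14, 1, 9]
Visit 11; enqueue 16 → queue [4, 7, 14, 1, 9, 16]
Visit 4 → queue [7, 14, 1, 9, 16]
Visit 7; enqueue 10 → queue [14, 1, 9, 16, 10]
Visit 14; enqueue 8 → queue [1, 9, 16, 10, 8]
Visit 1 → queue [9, 16, 10, 8]
Visit 9 → queue [16, 10, 8]
Visit 16 → queue [10, 8]
Visit 10 → queue [8]
Visit 8 → queue []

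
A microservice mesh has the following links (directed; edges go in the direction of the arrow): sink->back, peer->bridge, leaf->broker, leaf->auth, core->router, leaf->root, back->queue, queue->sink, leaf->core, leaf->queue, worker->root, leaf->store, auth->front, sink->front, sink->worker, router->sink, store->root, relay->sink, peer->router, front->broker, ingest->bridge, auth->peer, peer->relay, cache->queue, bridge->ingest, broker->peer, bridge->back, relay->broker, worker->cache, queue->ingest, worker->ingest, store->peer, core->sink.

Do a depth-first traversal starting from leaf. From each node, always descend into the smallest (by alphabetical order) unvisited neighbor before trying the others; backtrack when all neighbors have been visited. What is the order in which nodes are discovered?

Visit leaf
leaf → auth
auth → front
front → broker
broker → peer
peer → bridge
bridge → back
back → queue
queue → ingest
queue → sink
sink → worker
worker → cache
worker → root
peer → relay
peer → router
leaf → core
leaf → store

leaf auth front broker peer bridge back queue ingest sink worker cache root relay router core store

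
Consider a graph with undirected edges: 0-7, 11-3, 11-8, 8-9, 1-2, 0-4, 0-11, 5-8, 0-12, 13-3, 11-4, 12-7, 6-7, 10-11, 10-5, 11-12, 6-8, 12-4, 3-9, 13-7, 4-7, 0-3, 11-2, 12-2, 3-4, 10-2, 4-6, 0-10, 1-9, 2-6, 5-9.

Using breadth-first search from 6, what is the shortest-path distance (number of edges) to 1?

2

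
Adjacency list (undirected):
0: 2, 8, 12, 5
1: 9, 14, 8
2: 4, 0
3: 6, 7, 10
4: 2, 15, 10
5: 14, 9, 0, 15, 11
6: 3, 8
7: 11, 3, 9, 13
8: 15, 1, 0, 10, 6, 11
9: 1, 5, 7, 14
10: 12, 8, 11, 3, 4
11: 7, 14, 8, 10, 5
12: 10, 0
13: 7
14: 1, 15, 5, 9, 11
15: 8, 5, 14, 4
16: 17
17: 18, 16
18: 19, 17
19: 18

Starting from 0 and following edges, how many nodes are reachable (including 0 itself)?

BFS from 0 visits: 0, 2, 8, 12, 5, 4, 15, 1, 10, 6, 11, 14, 9, 3, 7, 13
Reachable nodes: 16 of 20 total.

16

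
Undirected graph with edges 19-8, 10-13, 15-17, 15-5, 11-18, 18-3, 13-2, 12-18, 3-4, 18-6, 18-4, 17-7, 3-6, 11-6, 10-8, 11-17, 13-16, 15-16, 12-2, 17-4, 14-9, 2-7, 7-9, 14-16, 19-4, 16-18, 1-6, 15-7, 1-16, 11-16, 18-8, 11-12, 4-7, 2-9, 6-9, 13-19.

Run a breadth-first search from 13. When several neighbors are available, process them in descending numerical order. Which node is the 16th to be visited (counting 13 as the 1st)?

Visit 13; enqueue 19, 16, 10, 2 → queue [19, 16, 10, 2]
Visit 19; enqueue 8, 4 → queue [16, 10, 2, 8, 4]
Visit 16; enqueue 18, 15, 14, 11, 1 → queue [10, 2, 8, 4, 18, 15, 14, 11, 1]
Visit 10 → queue [2, 8, 4, 18, 15, 14, 11, 1]
Visit 2; enqueue 12, 9, 7 → queue [8, 4, 18, 15, 14, 11, 1, 12, 9, 7]
Visit 8 → queue [4, 18, 15, 14, 11, 1, 12, 9, 7]
Visit 4; enqueue 17, 3 → queue [18, 15, 14, 11, 1, 12, 9, 7, 17, 3]
Visit 18; enqueue 6 → queue [15, 14, 11, 1, 12, 9, 7, 17, 3, 6]
Visit 15; enqueue 5 → queue [14, 11, 1, 12, 9, 7, 17, 3, 6, 5]
Visit 14 → queue [11, 1, 12, 9, 7, 17, 3, 6, 5]
Visit 11 → queue [1, 12, 9, 7, 17, 3, 6, 5]
Visit 1 → queue [12, 9, 7, 17, 3, 6, 5]
Visit 12 → queue [9, 7, 17, 3, 6, 5]
Visit 9 → queue [7, 17, 3, 6, 5]
Visit 7 → queue [17, 3, 6, 5]
Visit 17 → queue [3, 6, 5]
Visit 3 → queue [6, 5]
Visit 6 → queue [5]
Visit 5 → queue []

Visit order: 13, 19, 16, 10, 2, 8, 4, 18, 15, 14, 11, 1, 12, 9, 7, 17, 3, 6, 5

17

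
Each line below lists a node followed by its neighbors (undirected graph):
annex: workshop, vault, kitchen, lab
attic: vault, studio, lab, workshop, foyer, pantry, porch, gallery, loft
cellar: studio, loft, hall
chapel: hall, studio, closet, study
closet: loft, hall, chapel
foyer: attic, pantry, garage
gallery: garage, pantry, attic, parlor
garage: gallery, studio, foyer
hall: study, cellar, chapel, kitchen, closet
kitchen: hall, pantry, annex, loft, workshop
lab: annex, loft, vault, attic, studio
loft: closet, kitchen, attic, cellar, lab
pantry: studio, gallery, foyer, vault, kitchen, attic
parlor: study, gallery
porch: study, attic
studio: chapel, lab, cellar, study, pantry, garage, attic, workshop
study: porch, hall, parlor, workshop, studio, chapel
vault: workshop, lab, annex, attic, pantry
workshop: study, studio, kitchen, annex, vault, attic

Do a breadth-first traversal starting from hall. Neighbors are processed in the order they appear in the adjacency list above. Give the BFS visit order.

Visit hall; enqueue study, cellar, chapel, kitchen, closet → queue [study, cellar, chapel, kitchen, closet]
Visit study; enqueue porch, parlor, workshop, studio → queue [cellar, chapel, kitchen, closet, porch, parlor, workshop, studio]
Visit cellar; enqueue loft → queue [chapel, kitchen, closet, porch, parlor, workshop, studio, loft]
Visit chapel → queue [kitchen, closet, porch, parlor, workshop, studio, loft]
Visit kitchen; enqueue pantry, annex → queue [closet, porch, parlor, workshop, studio, loft, pantry, annex]
Visit closet → queue [porch, parlor, workshop, studio, loft, pantry, annex]
Visit porch; enqueue attic → queue [parlor, workshop, studio, loft, pantry, annex, attic]
Visit parlor; enqueue gallery → queue [workshop, studio, loft, pantry, annex, attic, gallery]
Visit workshop; enqueue vault → queue [studio, loft, pantry, annex, attic, gallery, vault]
Visit studio; enqueue lab, garage → queue [loft, pantry, annex, attic, gallery, vault, lab, garage]
Visit loft → queue [pantry, annex, attic, gallery, vault, lab, garage]
Visit pantry; enqueue foyer → queue [annex, attic, gallery, vault, lab, garage, foyer]
Visit annex → queue [attic, gallery, vault, lab, garage, foyer]
Visit attic → queue [gallery, vault, lab, garage, foyer]
Visit gallery → queue [vault, lab, garage, foyer]
Visit vault → queue [lab, garage, foyer]
Visit lab → queue [garage, foyer]
Visit garage → queue [foyer]
Visit foyer → queue []

hall, study, cellar, chapel, kitchen, closet, porch, parlor, workshop, studio, loft, pantry, annex, attic, gallery, vault, lab, garage, foyer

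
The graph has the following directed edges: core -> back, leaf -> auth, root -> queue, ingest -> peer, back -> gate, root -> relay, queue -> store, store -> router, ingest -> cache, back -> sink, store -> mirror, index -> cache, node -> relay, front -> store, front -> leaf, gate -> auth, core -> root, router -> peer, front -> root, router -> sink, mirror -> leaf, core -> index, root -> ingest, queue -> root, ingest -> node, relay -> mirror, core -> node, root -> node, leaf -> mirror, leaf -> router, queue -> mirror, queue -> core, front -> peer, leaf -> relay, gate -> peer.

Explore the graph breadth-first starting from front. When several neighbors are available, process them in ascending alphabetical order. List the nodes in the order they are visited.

Visit front; enqueue leaf, peer, root, store → queue [leaf, peer, root, store]
Visit leaf; enqueue auth, mirror, relay, router → queue [peer, root, store, auth, mirror, relay, router]
Visit peer → queue [root, store, auth, mirror, relay, router]
Visit root; enqueue ingest, node, queue → queue [store, auth, mirror, relay, router, ingest, node, queue]
Visit store → queue [auth, mirror, relay, router, ingest, node, queue]
Visit auth → queue [mirror, relay, router, ingest, node, queue]
Visit mirror → queue [relay, router, ingest, node, queue]
Visit relay → queue [router, ingest, node, queue]
Visit router; enqueue sink → queue [ingest, node, queue, sink]
Visit ingest; enqueue cache → queue [node, queue, sink, cache]
Visit node → queue [queue, sink, cache]
Visit queue; enqueue core → queue [sink, cache, core]
Visit sink → queue [cache, core]
Visit cache → queue [core]
Visit core; enqueue back, index → queue [back, index]
Visit back; enqueue gate → queue [index, gate]
Visit index → queue [gate]
Visit gate → queue []

front, leaf, peer, root, store, auth, mirror, relay, router, ingest, node, queue, sink, cache, core, back, index, gate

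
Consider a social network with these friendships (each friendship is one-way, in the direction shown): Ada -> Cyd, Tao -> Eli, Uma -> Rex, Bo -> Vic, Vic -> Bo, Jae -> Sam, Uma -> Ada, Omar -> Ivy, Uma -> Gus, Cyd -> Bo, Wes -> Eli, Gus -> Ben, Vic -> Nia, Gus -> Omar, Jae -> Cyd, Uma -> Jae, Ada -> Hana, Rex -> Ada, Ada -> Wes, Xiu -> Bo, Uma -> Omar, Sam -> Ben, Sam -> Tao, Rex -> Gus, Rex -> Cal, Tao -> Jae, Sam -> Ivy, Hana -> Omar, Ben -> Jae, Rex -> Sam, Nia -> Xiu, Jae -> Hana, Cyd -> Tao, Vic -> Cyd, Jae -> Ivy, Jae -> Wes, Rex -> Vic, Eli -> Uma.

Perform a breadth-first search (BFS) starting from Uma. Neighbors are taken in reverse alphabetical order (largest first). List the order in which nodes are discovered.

Uma → Rex → Omar → Jae → Gus → Ada → Vic → Sam → Cal → Ivy → Wes → Hana → Cyd → Ben → Nia → Bo → Tao → Eli → Xiu

Visit Uma; enqueue Rex, Omar, Jae, Gus, Ada → queue [Rex, Omar, Jae, Gus, Ada]
Visit Rex; enqueue Vic, Sam, Cal → queue [Omar, Jae, Gus, Ada, Vic, Sam, Cal]
Visit Omar; enqueue Ivy → queue [Jae, Gus, Ada, Vic, Sam, Cal, Ivy]
Visit Jae; enqueue Wes, Hana, Cyd → queue [Gus, Ada, Vic, Sam, Cal, Ivy, Wes, Hana, Cyd]
Visit Gus; enqueue Ben → queue [Ada, Vic, Sam, Cal, Ivy, Wes, Hana, Cyd, Ben]
Visit Ada → queue [Vic, Sam, Cal, Ivy, Wes, Hana, Cyd, Ben]
Visit Vic; enqueue Nia, Bo → queue [Sam, Cal, Ivy, Wes, Hana, Cyd, Ben, Nia, Bo]
Visit Sam; enqueue Tao → queue [Cal, Ivy, Wes, Hana, Cyd, Ben, Nia, Bo, Tao]
Visit Cal → queue [Ivy, Wes, Hana, Cyd, Ben, Nia, Bo, Tao]
Visit Ivy → queue [Wes, Hana, Cyd, Ben, Nia, Bo, Tao]
Visit Wes; enqueue Eli → queue [Hana, Cyd, Ben, Nia, Bo, Tao, Eli]
Visit Hana → queue [Cyd, Ben, Nia, Bo, Tao, Eli]
Visit Cyd → queue [Ben, Nia, Bo, Tao, Eli]
Visit Ben → queue [Nia, Bo, Tao, Eli]
Visit Nia; enqueue Xiu → queue [Bo, Tao, Eli, Xiu]
Visit Bo → queue [Tao, Eli, Xiu]
Visit Tao → queue [Eli, Xiu]
Visit Eli → queue [Xiu]
Visit Xiu → queue []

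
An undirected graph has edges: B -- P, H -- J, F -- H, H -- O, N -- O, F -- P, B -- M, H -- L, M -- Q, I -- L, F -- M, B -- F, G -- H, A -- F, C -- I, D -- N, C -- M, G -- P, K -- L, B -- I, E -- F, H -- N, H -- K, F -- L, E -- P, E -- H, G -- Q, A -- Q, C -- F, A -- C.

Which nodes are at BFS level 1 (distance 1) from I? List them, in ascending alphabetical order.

Level 0: I
Level 1: B, C, L
Level 2: A, F, H, K, M, P
Level 3: E, G, J, N, O, Q
Level 4: D

B, C, L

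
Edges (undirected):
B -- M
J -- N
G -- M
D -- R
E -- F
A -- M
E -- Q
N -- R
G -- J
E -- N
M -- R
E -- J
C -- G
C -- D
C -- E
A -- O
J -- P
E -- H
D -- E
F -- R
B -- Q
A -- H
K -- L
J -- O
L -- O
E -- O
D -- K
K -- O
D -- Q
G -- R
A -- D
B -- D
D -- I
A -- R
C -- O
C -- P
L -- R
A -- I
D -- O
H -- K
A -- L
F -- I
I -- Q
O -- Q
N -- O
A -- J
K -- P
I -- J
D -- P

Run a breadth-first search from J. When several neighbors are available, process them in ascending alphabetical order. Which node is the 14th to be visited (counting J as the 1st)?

C

Visit J; enqueue A, E, G, I, N, O, P → queue [A, E, G, I, N, O, P]
Visit A; enqueue D, H, L, M, R → queue [E, G, I, N, O, P, D, H, L, M, R]
Visit E; enqueue C, F, Q → queue [G, I, N, O, P, D, H, L, M, R, C, F, Q]
Visit G → queue [I, N, O, P, D, H, L, M, R, C, F, Q]
Visit I → queue [N, O, P, D, H, L, M, R, C, F, Q]
Visit N → queue [O, P, D, H, L, M, R, C, F, Q]
Visit O; enqueue K → queue [P, D, H, L, M, R, C, F, Q, K]
Visit P → queue [D, H, L, M, R, C, F, Q, K]
Visit D; enqueue B → queue [H, L, M, R, C, F, Q, K, B]
Visit H → queue [L, M, R, C, F, Q, K, B]
Visit L → queue [M, R, C, F, Q, K, B]
Visit M → queue [R, C, F, Q, K, B]
Visit R → queue [C, F, Q, K, B]
Visit C → queue [F, Q, K, B]
Visit F → queue [Q, K, B]
Visit Q → queue [K, B]
Visit K → queue [B]
Visit B → queue []

Visit order: J, A, E, G, I, N, O, P, D, H, L, M, R, C, F, Q, K, B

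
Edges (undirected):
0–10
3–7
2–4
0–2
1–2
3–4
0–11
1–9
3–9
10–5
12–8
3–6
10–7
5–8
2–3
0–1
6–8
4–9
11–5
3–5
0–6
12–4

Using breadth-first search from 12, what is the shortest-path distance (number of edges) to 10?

Level 0: 12
Level 1: 4, 8
Level 2: 2, 3, 5, 6, 9
Level 3: 0, 1, 7, 10, 11
10 first appears at level 3.

3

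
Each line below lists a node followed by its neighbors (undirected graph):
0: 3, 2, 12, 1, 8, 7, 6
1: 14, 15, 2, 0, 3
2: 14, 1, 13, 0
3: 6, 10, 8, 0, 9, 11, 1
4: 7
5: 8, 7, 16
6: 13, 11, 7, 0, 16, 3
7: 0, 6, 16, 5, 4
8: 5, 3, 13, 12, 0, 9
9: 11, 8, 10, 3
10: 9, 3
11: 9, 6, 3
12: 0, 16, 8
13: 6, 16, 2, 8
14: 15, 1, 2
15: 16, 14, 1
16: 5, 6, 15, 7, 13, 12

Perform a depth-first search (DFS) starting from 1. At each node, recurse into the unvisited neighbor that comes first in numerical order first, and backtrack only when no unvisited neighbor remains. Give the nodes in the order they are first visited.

Visit 1
1 → 0
0 → 2
2 → 13
13 → 6
6 → 3
3 → 8
8 → 5
5 → 7
7 → 4
7 → 16
16 → 12
16 → 15
15 → 14
8 → 9
9 → 10
9 → 11

1 -> 0 -> 2 -> 13 -> 6 -> 3 -> 8 -> 5 -> 7 -> 4 -> 16 -> 12 -> 15 -> 14 -> 9 -> 10 -> 11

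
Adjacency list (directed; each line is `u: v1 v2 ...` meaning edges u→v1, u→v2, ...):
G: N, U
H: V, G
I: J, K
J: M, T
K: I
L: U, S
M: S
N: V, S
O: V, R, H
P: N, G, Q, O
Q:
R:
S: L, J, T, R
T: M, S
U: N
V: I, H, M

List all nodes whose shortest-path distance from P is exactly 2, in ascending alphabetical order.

Level 0: P
Level 1: G, N, O, Q
Level 2: H, R, S, U, V
Level 3: I, J, L, M, T
Level 4: K

H, R, S, U, V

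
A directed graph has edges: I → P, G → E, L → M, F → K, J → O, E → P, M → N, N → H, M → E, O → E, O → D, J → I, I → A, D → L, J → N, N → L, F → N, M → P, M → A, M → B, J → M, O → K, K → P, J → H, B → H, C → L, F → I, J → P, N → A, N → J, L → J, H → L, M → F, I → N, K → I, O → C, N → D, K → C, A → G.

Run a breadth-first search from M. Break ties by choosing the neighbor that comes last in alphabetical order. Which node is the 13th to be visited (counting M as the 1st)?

Visit M; enqueue P, N, F, E, B, A → queue [P, N, F, E, B, A]
Visit P → queue [N, F, E, B, A]
Visit N; enqueue L, J, H, D → queue [F, E, B, A, L, J, H, D]
Visit F; enqueue K, I → queue [E, B, A, L, J, H, D, K, I]
Visit E → queue [B, A, L, J, H, D, K, I]
Visit B → queue [A, L, J, H, D, K, I]
Visit A; enqueue G → queue [L, J, H, D, K, I, G]
Visit L → queue [J, H, D, K, I, G]
Visit J; enqueue O → queue [H, D, K, I, G, O]
Visit H → queue [D, K, I, G, O]
Visit D → queue [K, I, G, O]
Visit K; enqueue C → queue [I, G, O, C]
Visit I → queue [G, O, C]
Visit G → queue [O, C]
Visit O → queue [C]
Visit C → queue []

Visit order: M, P, N, F, E, B, A, L, J, H, D, K, I, G, O, C

I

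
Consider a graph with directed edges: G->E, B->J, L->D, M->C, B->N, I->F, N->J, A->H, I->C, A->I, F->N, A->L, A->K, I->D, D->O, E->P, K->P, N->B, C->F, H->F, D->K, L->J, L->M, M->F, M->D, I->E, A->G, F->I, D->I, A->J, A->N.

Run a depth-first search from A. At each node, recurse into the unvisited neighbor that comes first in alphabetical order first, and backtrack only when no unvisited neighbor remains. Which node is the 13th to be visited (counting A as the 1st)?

B

Visit A
A → G
G → E
E → P
A → H
H → F
F → I
I → C
I → D
D → K
D → O
F → N
N → B
B → J
A → L
L → M

Visit order: A, G, E, P, H, F, I, C, D, K, O, N, B, J, L, M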